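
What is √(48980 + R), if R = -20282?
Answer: √28698 ≈ 169.40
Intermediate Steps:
√(48980 + R) = √(48980 - 20282) = √28698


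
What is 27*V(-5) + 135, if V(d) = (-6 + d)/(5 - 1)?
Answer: 243/4 ≈ 60.750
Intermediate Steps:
V(d) = -3/2 + d/4 (V(d) = (-6 + d)/4 = (-6 + d)*(1/4) = -3/2 + d/4)
27*V(-5) + 135 = 27*(-3/2 + (1/4)*(-5)) + 135 = 27*(-3/2 - 5/4) + 135 = 27*(-11/4) + 135 = -297/4 + 135 = 243/4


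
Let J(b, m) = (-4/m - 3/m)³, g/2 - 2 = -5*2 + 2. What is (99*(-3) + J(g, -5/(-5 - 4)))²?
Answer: 82467757584/15625 ≈ 5.2779e+6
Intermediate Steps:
g = -12 (g = 4 + 2*(-5*2 + 2) = 4 + 2*(-10 + 2) = 4 + 2*(-8) = 4 - 16 = -12)
J(b, m) = -343/m³ (J(b, m) = (-7/m)³ = -343/m³)
(99*(-3) + J(g, -5/(-5 - 4)))² = (99*(-3) - 343*(-(-5 - 4)³/125))² = (-297 - 343/(-5/(-9))³)² = (-297 - 343/(-5*(-⅑))³)² = (-297 - 343/(5/9)³)² = (-297 - 343*729/125)² = (-297 - 250047/125)² = (-287172/125)² = 82467757584/15625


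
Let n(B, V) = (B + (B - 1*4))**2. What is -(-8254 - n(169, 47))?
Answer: 119810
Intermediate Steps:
n(B, V) = (-4 + 2*B)**2 (n(B, V) = (B + (B - 4))**2 = (B + (-4 + B))**2 = (-4 + 2*B)**2)
-(-8254 - n(169, 47)) = -(-8254 - 4*(-2 + 169)**2) = -(-8254 - 4*167**2) = -(-8254 - 4*27889) = -(-8254 - 1*111556) = -(-8254 - 111556) = -1*(-119810) = 119810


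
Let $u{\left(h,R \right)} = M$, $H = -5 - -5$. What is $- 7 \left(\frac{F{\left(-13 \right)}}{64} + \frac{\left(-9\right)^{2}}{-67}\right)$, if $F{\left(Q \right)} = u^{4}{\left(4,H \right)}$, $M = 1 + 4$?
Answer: $- \frac{256837}{4288} \approx -59.897$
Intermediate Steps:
$M = 5$
$H = 0$ ($H = -5 + 5 = 0$)
$u{\left(h,R \right)} = 5$
$F{\left(Q \right)} = 625$ ($F{\left(Q \right)} = 5^{4} = 625$)
$- 7 \left(\frac{F{\left(-13 \right)}}{64} + \frac{\left(-9\right)^{2}}{-67}\right) = - 7 \left(\frac{625}{64} + \frac{\left(-9\right)^{2}}{-67}\right) = - 7 \left(625 \cdot \frac{1}{64} + 81 \left(- \frac{1}{67}\right)\right) = - 7 \left(\frac{625}{64} - \frac{81}{67}\right) = \left(-7\right) \frac{36691}{4288} = - \frac{256837}{4288}$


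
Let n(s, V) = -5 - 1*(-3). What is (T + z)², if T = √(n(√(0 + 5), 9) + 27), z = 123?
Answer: 16384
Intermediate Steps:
n(s, V) = -2 (n(s, V) = -5 + 3 = -2)
T = 5 (T = √(-2 + 27) = √25 = 5)
(T + z)² = (5 + 123)² = 128² = 16384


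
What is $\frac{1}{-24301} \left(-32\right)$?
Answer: $\frac{32}{24301} \approx 0.0013168$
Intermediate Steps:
$\frac{1}{-24301} \left(-32\right) = \left(- \frac{1}{24301}\right) \left(-32\right) = \frac{32}{24301}$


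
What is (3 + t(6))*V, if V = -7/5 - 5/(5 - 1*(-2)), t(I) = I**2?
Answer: -2886/35 ≈ -82.457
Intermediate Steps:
V = -74/35 (V = -7*1/5 - 5/(5 + 2) = -7/5 - 5/7 = -74/35 ≈ -2.1143)
(3 + t(6))*V = (3 + 6**2)*(-74/35) = (3 + 36)*(-74/35) = 39*(-74/35) = -2886/35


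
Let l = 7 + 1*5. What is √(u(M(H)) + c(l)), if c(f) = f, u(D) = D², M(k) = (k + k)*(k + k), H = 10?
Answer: 2*√40003 ≈ 400.02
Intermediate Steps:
M(k) = 4*k² (M(k) = (2*k)*(2*k) = 4*k²)
l = 12 (l = 7 + 5 = 12)
√(u(M(H)) + c(l)) = √((4*10²)² + 12) = √((4*100)² + 12) = √(400² + 12) = √(160000 + 12) = √160012 = 2*√40003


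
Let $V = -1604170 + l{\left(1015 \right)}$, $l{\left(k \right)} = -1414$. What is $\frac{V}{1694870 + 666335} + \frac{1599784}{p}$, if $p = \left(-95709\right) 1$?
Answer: $- \frac{3931086818776}{225988569345} \approx -17.395$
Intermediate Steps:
$p = -95709$
$V = -1605584$ ($V = -1604170 - 1414 = -1605584$)
$\frac{V}{1694870 + 666335} + \frac{1599784}{p} = - \frac{1605584}{1694870 + 666335} + \frac{1599784}{-95709} = - \frac{1605584}{2361205} + 1599784 \left(- \frac{1}{95709}\right) = \left(-1605584\right) \frac{1}{2361205} - \frac{1599784}{95709} = - \frac{1605584}{2361205} - \frac{1599784}{95709} = - \frac{3931086818776}{225988569345}$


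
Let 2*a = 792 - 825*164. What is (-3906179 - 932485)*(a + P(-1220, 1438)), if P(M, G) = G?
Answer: 318461509824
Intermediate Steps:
a = -67254 (a = (792 - 825*164)/2 = (792 - 135300)/2 = (½)*(-134508) = -67254)
(-3906179 - 932485)*(a + P(-1220, 1438)) = (-3906179 - 932485)*(-67254 + 1438) = -4838664*(-65816) = 318461509824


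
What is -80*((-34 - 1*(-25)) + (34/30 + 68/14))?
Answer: 5056/21 ≈ 240.76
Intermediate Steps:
-80*((-34 - 1*(-25)) + (34/30 + 68/14)) = -80*((-34 + 25) + (34*(1/30) + 68*(1/14))) = -80*(-9 + (17/15 + 34/7)) = -80*(-9 + 629/105) = -80*(-316/105) = 5056/21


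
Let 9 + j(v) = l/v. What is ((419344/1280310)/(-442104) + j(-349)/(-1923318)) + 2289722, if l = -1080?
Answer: 2013794336137963072699981/879492941123819490 ≈ 2.2897e+6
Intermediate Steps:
j(v) = -9 - 1080/v
((419344/1280310)/(-442104) + j(-349)/(-1923318)) + 2289722 = ((419344/1280310)/(-442104) + (-9 - 1080/(-349))/(-1923318)) + 2289722 = ((419344*(1/1280310))*(-1/442104) + (-9 - 1080*(-1/349))*(-1/1923318)) + 2289722 = ((209672/640155)*(-1/442104) + (-9 + 1080/349)*(-1/1923318)) + 2289722 = (-26209/35376885765 - 2061/349*(-1/1923318)) + 2289722 = (-26209/35376885765 + 229/74581998) + 2289722 = 2048862418201/879492941123819490 + 2289722 = 2013794336137963072699981/879492941123819490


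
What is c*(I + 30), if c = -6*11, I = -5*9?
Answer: 990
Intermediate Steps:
I = -45
c = -66
c*(I + 30) = -66*(-45 + 30) = -66*(-15) = 990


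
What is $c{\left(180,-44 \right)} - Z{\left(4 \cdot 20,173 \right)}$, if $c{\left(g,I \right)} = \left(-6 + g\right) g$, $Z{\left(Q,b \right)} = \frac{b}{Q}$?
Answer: $\frac{2505427}{80} \approx 31318.0$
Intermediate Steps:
$c{\left(g,I \right)} = g \left(-6 + g\right)$
$c{\left(180,-44 \right)} - Z{\left(4 \cdot 20,173 \right)} = 180 \left(-6 + 180\right) - \frac{173}{4 \cdot 20} = 180 \cdot 174 - \frac{173}{80} = 31320 - 173 \cdot \frac{1}{80} = 31320 - \frac{173}{80} = \frac{2505427}{80}$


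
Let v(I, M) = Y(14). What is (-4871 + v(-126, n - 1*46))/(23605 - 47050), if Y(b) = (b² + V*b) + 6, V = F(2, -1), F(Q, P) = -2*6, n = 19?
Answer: 4837/23445 ≈ 0.20631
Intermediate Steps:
F(Q, P) = -12
V = -12
Y(b) = 6 + b² - 12*b (Y(b) = (b² - 12*b) + 6 = 6 + b² - 12*b)
v(I, M) = 34 (v(I, M) = 6 + 14² - 12*14 = 6 + 196 - 168 = 34)
(-4871 + v(-126, n - 1*46))/(23605 - 47050) = (-4871 + 34)/(23605 - 47050) = -4837/(-23445) = -4837*(-1/23445) = 4837/23445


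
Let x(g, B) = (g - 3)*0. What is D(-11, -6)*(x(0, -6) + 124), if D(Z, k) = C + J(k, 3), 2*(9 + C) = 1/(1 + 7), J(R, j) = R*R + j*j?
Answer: 17887/4 ≈ 4471.8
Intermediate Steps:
J(R, j) = R² + j²
C = -143/16 (C = -9 + 1/(2*(1 + 7)) = -9 + (½)/8 = -9 + (½)*(⅛) = -9 + 1/16 = -143/16 ≈ -8.9375)
x(g, B) = 0 (x(g, B) = (-3 + g)*0 = 0)
D(Z, k) = 1/16 + k² (D(Z, k) = -143/16 + (k² + 3²) = -143/16 + (k² + 9) = -143/16 + (9 + k²) = 1/16 + k²)
D(-11, -6)*(x(0, -6) + 124) = (1/16 + (-6)²)*(0 + 124) = (1/16 + 36)*124 = (577/16)*124 = 17887/4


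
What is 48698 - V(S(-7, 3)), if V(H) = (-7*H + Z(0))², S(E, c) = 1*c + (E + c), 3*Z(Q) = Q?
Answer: 48649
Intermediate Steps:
Z(Q) = Q/3
S(E, c) = E + 2*c (S(E, c) = c + (E + c) = E + 2*c)
V(H) = 49*H² (V(H) = (-7*H + (⅓)*0)² = (-7*H + 0)² = (-7*H)² = 49*H²)
48698 - V(S(-7, 3)) = 48698 - 49*(-7 + 2*3)² = 48698 - 49*(-7 + 6)² = 48698 - 49*(-1)² = 48698 - 49 = 48649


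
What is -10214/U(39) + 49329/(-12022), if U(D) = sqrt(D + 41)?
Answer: -49329/12022 - 5107*sqrt(5)/10 ≈ -1146.1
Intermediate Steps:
U(D) = sqrt(41 + D)
-10214/U(39) + 49329/(-12022) = -10214/sqrt(41 + 39) + 49329/(-12022) = -10214*sqrt(5)/20 + 49329*(-1/12022) = -10214*sqrt(5)/20 - 49329/12022 = -5107*sqrt(5)/10 - 49329/12022 = -49329/12022 - 5107*sqrt(5)/10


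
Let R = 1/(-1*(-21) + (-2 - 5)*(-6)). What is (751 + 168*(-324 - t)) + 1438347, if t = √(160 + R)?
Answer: 1384666 - 8*√70567 ≈ 1.3825e+6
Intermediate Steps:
R = 1/63 (R = 1/(21 - 7*(-6)) = 1/(21 + 42) = 1/63 ≈ 0.015873)
t = √70567/21 (t = √(160 + 1/63) = √(10081/63) = √70567/21 ≈ 12.650)
(751 + 168*(-324 - t)) + 1438347 = (751 + 168*(-324 - √70567/21)) + 1438347 = (751 + (-54432 - 8*√70567)) + 1438347 = (-53681 - 8*√70567) + 1438347 = 1384666 - 8*√70567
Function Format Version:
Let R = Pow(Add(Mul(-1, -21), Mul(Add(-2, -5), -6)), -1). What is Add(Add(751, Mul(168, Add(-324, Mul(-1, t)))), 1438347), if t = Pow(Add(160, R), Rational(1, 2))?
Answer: Add(1384666, Mul(-8, Pow(70567, Rational(1, 2)))) ≈ 1.3825e+6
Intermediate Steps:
R = Rational(1, 63) (R = Pow(Add(21, Mul(-7, -6)), -1) = Pow(Add(21, 42), -1) = Pow(63, -1) = Rational(1, 63) ≈ 0.015873)
t = Mul(Rational(1, 21), Pow(70567, Rational(1, 2))) (t = Pow(Add(160, Rational(1, 63)), Rational(1, 2)) = Pow(Rational(10081, 63), Rational(1, 2)) = Mul(Rational(1, 21), Pow(70567, Rational(1, 2))) ≈ 12.650)
Add(Add(751, Mul(168, Add(-324, Mul(-1, t)))), 1438347) = Add(Add(751, Mul(168, Add(-324, Mul(-1, Mul(Rational(1, 21), Pow(70567, Rational(1, 2))))))), 1438347) = Add(Add(751, Mul(168, Add(-324, Mul(Rational(-1, 21), Pow(70567, Rational(1, 2)))))), 1438347) = Add(Add(751, Add(-54432, Mul(-8, Pow(70567, Rational(1, 2))))), 1438347) = Add(Add(-53681, Mul(-8, Pow(70567, Rational(1, 2)))), 1438347) = Add(1384666, Mul(-8, Pow(70567, Rational(1, 2))))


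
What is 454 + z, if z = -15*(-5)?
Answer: 529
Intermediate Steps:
z = 75
454 + z = 454 + 75 = 529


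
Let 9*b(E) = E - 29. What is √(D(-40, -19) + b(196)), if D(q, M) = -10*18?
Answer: I*√1453/3 ≈ 12.706*I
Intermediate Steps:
D(q, M) = -180
b(E) = -29/9 + E/9 (b(E) = (E - 29)/9 = (-29 + E)/9 = -29/9 + E/9)
√(D(-40, -19) + b(196)) = √(-180 + (-29/9 + (⅑)*196)) = √(-180 + (-29/9 + 196/9)) = √(-180 + 167/9) = √(-1453/9) = I*√1453/3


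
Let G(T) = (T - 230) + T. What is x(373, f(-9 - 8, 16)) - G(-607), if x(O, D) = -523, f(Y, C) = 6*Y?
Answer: 921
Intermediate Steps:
G(T) = -230 + 2*T (G(T) = (-230 + T) + T = -230 + 2*T)
x(373, f(-9 - 8, 16)) - G(-607) = -523 - (-230 + 2*(-607)) = -523 - (-230 - 1214) = -523 - 1*(-1444) = -523 + 1444 = 921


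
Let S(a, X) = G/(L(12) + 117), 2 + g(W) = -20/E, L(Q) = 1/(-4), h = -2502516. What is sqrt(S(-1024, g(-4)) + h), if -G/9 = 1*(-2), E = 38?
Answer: 10*I*sqrt(5457711783)/467 ≈ 1581.9*I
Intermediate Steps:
L(Q) = -1/4
G = 18 (G = -9*(-2) = 18)
g(W) = -48/19 (g(W) = -2 - 20/38 = -2 - 20*1/38 = -2 - 10/19 = -48/19)
S(a, X) = 72/467 (S(a, X) = 18/(-1/4 + 117) = 18/(467/4) = (4/467)*18 = 72/467)
sqrt(S(-1024, g(-4)) + h) = sqrt(72/467 - 2502516) = sqrt(-1168674900/467) = 10*I*sqrt(5457711783)/467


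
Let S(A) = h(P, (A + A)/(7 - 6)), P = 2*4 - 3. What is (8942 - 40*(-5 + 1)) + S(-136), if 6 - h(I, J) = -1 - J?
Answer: 8837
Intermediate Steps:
P = 5 (P = 8 - 3 = 5)
h(I, J) = 7 + J (h(I, J) = 6 - (-1 - J) = 6 + (1 + J) = 7 + J)
S(A) = 7 + 2*A (S(A) = 7 + (A + A)/(7 - 6) = 7 + (2*A)/1 = 7 + (2*A)*1 = 7 + 2*A)
(8942 - 40*(-5 + 1)) + S(-136) = (8942 - 40*(-5 + 1)) + (7 + 2*(-136)) = (8942 - 40*(-4)) + (7 - 272) = (8942 + 160) - 265 = 9102 - 265 = 8837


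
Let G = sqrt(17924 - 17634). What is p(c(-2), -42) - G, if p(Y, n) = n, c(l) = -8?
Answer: -42 - sqrt(290) ≈ -59.029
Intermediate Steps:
G = sqrt(290) ≈ 17.029
p(c(-2), -42) - G = -42 - sqrt(290)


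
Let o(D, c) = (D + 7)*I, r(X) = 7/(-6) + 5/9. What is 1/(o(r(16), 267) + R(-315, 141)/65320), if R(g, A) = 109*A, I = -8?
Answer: -587880/29908879 ≈ -0.019656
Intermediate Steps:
r(X) = -11/18 (r(X) = 7*(-1/6) + 5*(1/9) = -7/6 + 5/9 = -11/18)
o(D, c) = -56 - 8*D (o(D, c) = (D + 7)*(-8) = (7 + D)*(-8) = -56 - 8*D)
1/(o(r(16), 267) + R(-315, 141)/65320) = 1/((-56 - 8*(-11/18)) + (109*141)/65320) = 1/((-56 + 44/9) + 15369*(1/65320)) = 1/(-460/9 + 15369/65320) = 1/(-29908879/587880) = -587880/29908879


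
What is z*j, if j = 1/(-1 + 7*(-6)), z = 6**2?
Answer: -36/43 ≈ -0.83721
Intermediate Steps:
z = 36
j = -1/43 (j = 1/(-1 - 42) = 1/(-43) = -1/43 ≈ -0.023256)
z*j = 36*(-1/43) = -36/43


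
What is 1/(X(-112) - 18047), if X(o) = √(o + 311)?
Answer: -18047/325694010 - √199/325694010 ≈ -5.5454e-5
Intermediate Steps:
X(o) = √(311 + o)
1/(X(-112) - 18047) = 1/(√(311 - 112) - 18047) = 1/(√199 - 18047) = 1/(-18047 + √199)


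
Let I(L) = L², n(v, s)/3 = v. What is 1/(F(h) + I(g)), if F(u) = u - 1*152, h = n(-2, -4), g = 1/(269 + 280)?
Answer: -301401/47621357 ≈ -0.0063291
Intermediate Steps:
g = 1/549 ≈ 0.0018215
n(v, s) = 3*v
h = -6 (h = 3*(-2) = -6)
F(u) = -152 + u (F(u) = u - 152 = -152 + u)
1/(F(h) + I(g)) = 1/((-152 - 6) + (1/549)²) = 1/(-158 + 1/301401) = 1/(-47621357/301401) = -301401/47621357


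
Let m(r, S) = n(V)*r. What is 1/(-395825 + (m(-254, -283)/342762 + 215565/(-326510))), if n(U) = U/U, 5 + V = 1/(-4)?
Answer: -11191522062/4429891617233557 ≈ -2.5264e-6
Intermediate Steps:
V = -21/4 (V = -5 + 1/(-4) = -5 - 1/4 = -21/4 ≈ -5.2500)
n(U) = 1
m(r, S) = r (m(r, S) = 1*r = r)
1/(-395825 + (m(-254, -283)/342762 + 215565/(-326510))) = 1/(-395825 + (-254/342762 + 215565/(-326510))) = 1/(-395825 + (-254*1/342762 + 215565*(-1/326510))) = 1/(-395825 + (-127/171381 - 43113/65302)) = 1/(-395825 - 7397042407/11191522062) = 1/(-4429891617233557/11191522062) = -11191522062/4429891617233557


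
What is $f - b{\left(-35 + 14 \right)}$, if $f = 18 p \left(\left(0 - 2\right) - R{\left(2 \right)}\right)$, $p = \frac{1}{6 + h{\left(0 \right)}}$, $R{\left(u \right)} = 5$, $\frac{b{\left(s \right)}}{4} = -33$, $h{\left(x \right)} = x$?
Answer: $111$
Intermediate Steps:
$b{\left(s \right)} = -132$ ($b{\left(s \right)} = 4 \left(-33\right) = -132$)
$p = \frac{1}{6}$ ($p = \frac{1}{6 + 0} = \frac{1}{6} \approx 0.16667$)
$f = -21$ ($f = 18 \cdot \frac{1}{6} \left(\left(0 - 2\right) - 5\right) = 3 \left(\left(0 - 2\right) - 5\right) = 3 \left(-2 - 5\right) = 3 \left(-7\right) = -21$)
$f - b{\left(-35 + 14 \right)} = -21 - -132 = -21 + 132 = 111$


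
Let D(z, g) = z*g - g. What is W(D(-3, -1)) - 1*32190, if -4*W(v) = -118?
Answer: -64321/2 ≈ -32161.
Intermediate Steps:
D(z, g) = -g + g*z (D(z, g) = g*z - g = -g + g*z)
W(v) = 59/2 (W(v) = -¼*(-118) = 59/2)
W(D(-3, -1)) - 1*32190 = 59/2 - 1*32190 = 59/2 - 32190 = -64321/2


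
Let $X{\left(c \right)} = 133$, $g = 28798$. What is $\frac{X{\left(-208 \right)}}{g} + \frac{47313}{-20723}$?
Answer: $- \frac{11426585}{5014966} \approx -2.2785$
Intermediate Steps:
$\frac{X{\left(-208 \right)}}{g} + \frac{47313}{-20723} = \frac{133}{28798} + \frac{47313}{-20723} = 133 \cdot \frac{1}{28798} + 47313 \left(- \frac{1}{20723}\right) = \frac{19}{4114} - \frac{47313}{20723} = - \frac{11426585}{5014966}$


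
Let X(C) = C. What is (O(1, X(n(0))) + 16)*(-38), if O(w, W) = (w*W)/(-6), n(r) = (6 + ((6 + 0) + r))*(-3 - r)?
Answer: -836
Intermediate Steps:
n(r) = (-3 - r)*(12 + r) (n(r) = (6 + (6 + r))*(-3 - r) = (12 + r)*(-3 - r) = (-3 - r)*(12 + r))
O(w, W) = -W*w/6 (O(w, W) = (W*w)*(-1/6) = -W*w/6)
(O(1, X(n(0))) + 16)*(-38) = (-1/6*(-36 - 1*0**2 - 15*0)*1 + 16)*(-38) = (-1/6*(-36 - 1*0 + 0)*1 + 16)*(-38) = (-1/6*(-36 + 0 + 0)*1 + 16)*(-38) = (-1/6*(-36)*1 + 16)*(-38) = (6 + 16)*(-38) = 22*(-38) = -836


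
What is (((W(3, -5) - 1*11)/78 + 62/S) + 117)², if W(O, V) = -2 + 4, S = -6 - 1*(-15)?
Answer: 838855369/54756 ≈ 15320.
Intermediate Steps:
S = 9 (S = -6 + 15 = 9)
W(O, V) = 2
(((W(3, -5) - 1*11)/78 + 62/S) + 117)² = (((2 - 1*11)/78 + 62/9) + 117)² = (((2 - 11)*(1/78) + 62*(⅑)) + 117)² = ((-9*1/78 + 62/9) + 117)² = ((-3/26 + 62/9) + 117)² = (1585/234 + 117)² = (28963/234)² = 838855369/54756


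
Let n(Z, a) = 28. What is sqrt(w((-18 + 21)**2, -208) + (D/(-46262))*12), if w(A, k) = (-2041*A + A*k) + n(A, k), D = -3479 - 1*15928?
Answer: I*sqrt(10812133993391)/23131 ≈ 142.15*I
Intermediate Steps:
D = -19407 (D = -3479 - 15928 = -19407)
w(A, k) = 28 - 2041*A + A*k (w(A, k) = (-2041*A + A*k) + 28 = 28 - 2041*A + A*k)
sqrt(w((-18 + 21)**2, -208) + (D/(-46262))*12) = sqrt((28 - 2041*(-18 + 21)**2 + (-18 + 21)**2*(-208)) - 19407/(-46262)*12) = sqrt((28 - 2041*3**2 + 3**2*(-208)) - 19407*(-1/46262)*12) = sqrt((28 - 2041*9 + 9*(-208)) + (19407/46262)*12) = sqrt((28 - 18369 - 1872) + 116442/23131) = sqrt(-20213 + 116442/23131) = sqrt(-467430461/23131) = I*sqrt(10812133993391)/23131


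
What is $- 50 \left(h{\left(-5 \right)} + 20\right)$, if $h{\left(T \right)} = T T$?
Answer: $-2250$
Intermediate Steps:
$h{\left(T \right)} = T^{2}$
$- 50 \left(h{\left(-5 \right)} + 20\right) = - 50 \left(\left(-5\right)^{2} + 20\right) = - 50 \left(25 + 20\right) = \left(-50\right) 45 = -2250$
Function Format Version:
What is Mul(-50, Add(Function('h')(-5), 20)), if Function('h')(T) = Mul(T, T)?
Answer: -2250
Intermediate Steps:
Function('h')(T) = Pow(T, 2)
Mul(-50, Add(Function('h')(-5), 20)) = Mul(-50, Add(Pow(-5, 2), 20)) = Mul(-50, Add(25, 20)) = Mul(-50, 45) = -2250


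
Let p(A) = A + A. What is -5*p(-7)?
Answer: 70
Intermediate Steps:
p(A) = 2*A
-5*p(-7) = -10*(-7) = -5*(-14) = 70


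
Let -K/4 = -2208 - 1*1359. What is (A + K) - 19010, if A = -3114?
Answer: -7856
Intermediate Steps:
K = 14268 (K = -4*(-2208 - 1*1359) = -4*(-2208 - 1359) = -4*(-3567) = 14268)
(A + K) - 19010 = (-3114 + 14268) - 19010 = 11154 - 19010 = -7856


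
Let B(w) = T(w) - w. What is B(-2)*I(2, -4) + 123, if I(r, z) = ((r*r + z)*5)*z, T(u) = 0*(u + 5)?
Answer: 123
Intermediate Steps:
T(u) = 0 (T(u) = 0*(5 + u) = 0)
B(w) = -w (B(w) = 0 - w = -w)
I(r, z) = z*(5*z + 5*r²) (I(r, z) = ((r² + z)*5)*z = ((z + r²)*5)*z = (5*z + 5*r²)*z = z*(5*z + 5*r²))
B(-2)*I(2, -4) + 123 = (-1*(-2))*(5*(-4)*(-4 + 2²)) + 123 = 2*(5*(-4)*(-4 + 4)) + 123 = 2*(5*(-4)*0) + 123 = 2*0 + 123 = 0 + 123 = 123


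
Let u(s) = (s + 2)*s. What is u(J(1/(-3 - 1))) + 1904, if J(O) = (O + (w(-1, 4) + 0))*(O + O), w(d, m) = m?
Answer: 121841/64 ≈ 1903.8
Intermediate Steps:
J(O) = 2*O*(4 + O) (J(O) = (O + (4 + 0))*(O + O) = (O + 4)*(2*O) = (4 + O)*(2*O) = 2*O*(4 + O))
u(s) = s*(2 + s) (u(s) = (2 + s)*s = s*(2 + s))
u(J(1/(-3 - 1))) + 1904 = (2*(4 + 1/(-3 - 1))/(-3 - 1))*(2 + 2*(4 + 1/(-3 - 1))/(-3 - 1)) + 1904 = (2*(4 + 1/(-4))/(-4))*(2 + 2*(4 + 1/(-4))/(-4)) + 1904 = (2*(-¼)*(4 - ¼))*(2 + 2*(-¼)*(4 - ¼)) + 1904 = (2*(-¼)*(15/4))*(2 + 2*(-¼)*(15/4)) + 1904 = -15*(2 - 15/8)/8 + 1904 = -15/8*⅛ + 1904 = -15/64 + 1904 = 121841/64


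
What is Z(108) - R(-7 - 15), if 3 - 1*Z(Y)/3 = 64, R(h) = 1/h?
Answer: -4025/22 ≈ -182.95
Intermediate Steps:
Z(Y) = -183 (Z(Y) = 9 - 3*64 = 9 - 192 = -183)
Z(108) - R(-7 - 15) = -183 - 1/(-7 - 15) = -183 - 1/(-22) = -183 - 1*(-1/22) = -183 + 1/22 = -4025/22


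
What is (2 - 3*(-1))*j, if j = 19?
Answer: 95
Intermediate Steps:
(2 - 3*(-1))*j = (2 - 3*(-1))*19 = (2 + 3)*19 = 5*19 = 95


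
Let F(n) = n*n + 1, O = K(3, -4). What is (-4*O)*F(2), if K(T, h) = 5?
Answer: -100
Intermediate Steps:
O = 5
F(n) = 1 + n² (F(n) = n² + 1 = 1 + n²)
(-4*O)*F(2) = (-4*5)*(1 + 2²) = -20*(1 + 4) = -20*5 = -100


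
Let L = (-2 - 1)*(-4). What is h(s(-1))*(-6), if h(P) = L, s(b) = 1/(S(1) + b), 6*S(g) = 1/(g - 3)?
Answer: -72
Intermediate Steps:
S(g) = 1/(6*(-3 + g)) (S(g) = 1/(6*(g - 3)) = 1/(6*(-3 + g)))
L = 12 (L = -3*(-4) = 12)
s(b) = 1/(-1/12 + b) (s(b) = 1/(1/(6*(-3 + 1)) + b) = 1/((⅙)/(-2) + b) = 1/((⅙)*(-½) + b) = 1/(-1/12 + b))
h(P) = 12
h(s(-1))*(-6) = 12*(-6) = -72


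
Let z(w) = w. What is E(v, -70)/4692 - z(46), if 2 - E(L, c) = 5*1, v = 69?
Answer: -71945/1564 ≈ -46.001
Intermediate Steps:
E(L, c) = -3 (E(L, c) = 2 - 5 = -3)
E(v, -70)/4692 - z(46) = -3/4692 - 1*46 = -3*1/4692 - 46 = -1/1564 - 46 = -71945/1564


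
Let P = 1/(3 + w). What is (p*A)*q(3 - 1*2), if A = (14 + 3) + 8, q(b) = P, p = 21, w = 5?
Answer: 525/8 ≈ 65.625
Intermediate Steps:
P = 1/8 (P = 1/(3 + 5) = 1/8 ≈ 0.12500)
q(b) = 1/8
A = 25 (A = 17 + 8 = 25)
(p*A)*q(3 - 1*2) = (21*25)*(1/8) = 525*(1/8) = 525/8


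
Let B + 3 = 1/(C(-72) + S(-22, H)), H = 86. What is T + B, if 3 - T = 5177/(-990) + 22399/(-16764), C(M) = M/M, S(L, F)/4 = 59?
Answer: 130508317/19865340 ≈ 6.5696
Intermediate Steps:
S(L, F) = 236 (S(L, F) = 4*59 = 236)
C(M) = 1
T = 2405323/251460 (T = 3 - (5177/(-990) + 22399/(-16764)) = 3 - (5177*(-1/990) + 22399*(-1/16764)) = 3 - (-5177/990 - 22399/16764) = 3 - 1*(-1650943/251460) = 3 + 1650943/251460 = 2405323/251460 ≈ 9.5654)
B = -710/237 (B = -3 + 1/(1 + 236) = -3 + 1/237 = -710/237 ≈ -2.9958)
T + B = 2405323/251460 - 710/237 = 130508317/19865340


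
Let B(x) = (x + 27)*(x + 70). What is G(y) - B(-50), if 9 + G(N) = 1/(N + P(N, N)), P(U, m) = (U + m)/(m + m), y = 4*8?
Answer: 14884/33 ≈ 451.03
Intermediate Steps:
y = 32
P(U, m) = (U + m)/(2*m) (P(U, m) = (U + m)/((2*m)) = (U + m)*(1/(2*m)) = (U + m)/(2*m))
B(x) = (27 + x)*(70 + x)
G(N) = -9 + 1/(1 + N) (G(N) = -9 + 1/(N + (N + N)/(2*N)) = -9 + 1/(N + (2*N)/(2*N)) = -9 + 1/(N + 1) = -9 + 1/(1 + N))
G(y) - B(-50) = (-8 - 9*32)/(1 + 32) - (1890 + (-50)² + 97*(-50)) = (-8 - 288)/33 - (1890 + 2500 - 4850) = (1/33)*(-296) - 1*(-460) = -296/33 + 460 = 14884/33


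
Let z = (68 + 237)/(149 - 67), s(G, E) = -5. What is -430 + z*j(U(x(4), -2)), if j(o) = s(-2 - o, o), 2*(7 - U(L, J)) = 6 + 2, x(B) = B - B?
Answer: -36785/82 ≈ -448.60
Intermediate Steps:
x(B) = 0
U(L, J) = 3 (U(L, J) = 7 - (6 + 2)/2 = 7 - ½*8 = 7 - 4 = 3)
z = 305/82 ≈ 3.7195
j(o) = -5
-430 + z*j(U(x(4), -2)) = -430 + (305/82)*(-5) = -430 - 1525/82 = -36785/82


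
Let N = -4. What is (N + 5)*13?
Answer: 13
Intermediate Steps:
(N + 5)*13 = (-4 + 5)*13 = 1*13 = 13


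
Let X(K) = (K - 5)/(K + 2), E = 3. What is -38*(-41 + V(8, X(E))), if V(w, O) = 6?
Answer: 1330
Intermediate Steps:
X(K) = (-5 + K)/(2 + K)
-38*(-41 + V(8, X(E))) = -38*(-41 + 6) = -38*(-35) = 1330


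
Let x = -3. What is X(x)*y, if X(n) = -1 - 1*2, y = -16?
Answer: 48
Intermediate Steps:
X(n) = -3 (X(n) = -1 - 2 = -3)
X(x)*y = -3*(-16) = 48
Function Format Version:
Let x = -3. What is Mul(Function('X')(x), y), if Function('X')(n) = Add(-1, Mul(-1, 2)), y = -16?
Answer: 48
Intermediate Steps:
Function('X')(n) = -3 (Function('X')(n) = Add(-1, -2) = -3)
Mul(Function('X')(x), y) = Mul(-3, -16) = 48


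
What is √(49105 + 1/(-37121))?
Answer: 4*√4229071879949/37121 ≈ 221.60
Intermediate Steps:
√(49105 + 1/(-37121)) = √(49105 - 1/37121) = √(1822826704/37121) = 4*√4229071879949/37121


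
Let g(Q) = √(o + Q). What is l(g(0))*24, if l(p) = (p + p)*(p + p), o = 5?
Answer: 480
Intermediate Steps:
g(Q) = √(5 + Q)
l(p) = 4*p² (l(p) = (2*p)*(2*p) = 4*p²)
l(g(0))*24 = (4*(√(5 + 0))²)*24 = (4*(√5)²)*24 = (4*5)*24 = 20*24 = 480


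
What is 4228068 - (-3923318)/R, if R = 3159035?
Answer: 13356618717698/3159035 ≈ 4.2281e+6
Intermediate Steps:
4228068 - (-3923318)/R = 4228068 - (-3923318)/3159035 = 4228068 - 1*(-3923318/3159035) = 4228068 + 3923318/3159035 = 13356618717698/3159035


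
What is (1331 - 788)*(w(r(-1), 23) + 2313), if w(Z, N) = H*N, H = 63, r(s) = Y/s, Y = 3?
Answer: 2042766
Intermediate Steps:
r(s) = 3/s
w(Z, N) = 63*N
(1331 - 788)*(w(r(-1), 23) + 2313) = (1331 - 788)*(63*23 + 2313) = 543*(1449 + 2313) = 543*3762 = 2042766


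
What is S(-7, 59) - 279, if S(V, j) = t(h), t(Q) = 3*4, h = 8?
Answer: -267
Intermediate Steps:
t(Q) = 12
S(V, j) = 12
S(-7, 59) - 279 = 12 - 279 = -267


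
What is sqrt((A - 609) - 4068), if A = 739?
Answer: I*sqrt(3938) ≈ 62.753*I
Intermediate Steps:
sqrt((A - 609) - 4068) = sqrt((739 - 609) - 4068) = sqrt(130 - 4068) = sqrt(-3938) = I*sqrt(3938)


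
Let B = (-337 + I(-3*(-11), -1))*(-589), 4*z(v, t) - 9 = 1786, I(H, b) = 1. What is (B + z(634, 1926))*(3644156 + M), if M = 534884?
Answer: 828924076360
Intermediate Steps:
z(v, t) = 1795/4 (z(v, t) = 9/4 + (¼)*1786 = 9/4 + 893/2 = 1795/4)
B = 197904 (B = (-337 + 1)*(-589) = -336*(-589) = 197904)
(B + z(634, 1926))*(3644156 + M) = (197904 + 1795/4)*(3644156 + 534884) = (793411/4)*4179040 = 828924076360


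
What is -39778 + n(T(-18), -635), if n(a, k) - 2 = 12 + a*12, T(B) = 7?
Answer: -39680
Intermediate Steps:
n(a, k) = 14 + 12*a (n(a, k) = 2 + (12 + a*12) = 2 + (12 + 12*a) = 14 + 12*a)
-39778 + n(T(-18), -635) = -39778 + (14 + 12*7) = -39778 + (14 + 84) = -39778 + 98 = -39680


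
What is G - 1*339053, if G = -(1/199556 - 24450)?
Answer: -62780916269/199556 ≈ -3.1460e+5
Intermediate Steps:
G = 4879144199/199556 (G = -(1/199556 - 24450) = -1*(-4879144199/199556) = 4879144199/199556 ≈ 24450.)
G - 1*339053 = 4879144199/199556 - 1*339053 = 4879144199/199556 - 339053 = -62780916269/199556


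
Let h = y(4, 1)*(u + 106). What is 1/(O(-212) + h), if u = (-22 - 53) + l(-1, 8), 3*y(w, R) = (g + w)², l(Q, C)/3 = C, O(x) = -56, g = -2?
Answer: 3/52 ≈ 0.057692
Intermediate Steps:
l(Q, C) = 3*C
y(w, R) = (-2 + w)²/3
u = -51 (u = (-22 - 53) + 3*8 = -75 + 24 = -51)
h = 220/3 (h = ((-2 + 4)²/3)*(-51 + 106) = ((⅓)*2²)*55 = ((⅓)*4)*55 = (4/3)*55 = 220/3 ≈ 73.333)
1/(O(-212) + h) = 1/(-56 + 220/3) = 1/(52/3) = 3/52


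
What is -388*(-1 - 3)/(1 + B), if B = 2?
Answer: 1552/3 ≈ 517.33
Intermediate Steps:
-388*(-1 - 3)/(1 + B) = -388*(-1 - 3)/(1 + 2) = -(-1552)/3 = -388*(-4/3) = 1552/3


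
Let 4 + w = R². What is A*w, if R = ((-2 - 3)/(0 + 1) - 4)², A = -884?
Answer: -5796388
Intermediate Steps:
R = 81 (R = (-5/1 - 4)² = (-5*1 - 4)² = (-5 - 4)² = (-9)² = 81)
w = 6557 (w = -4 + 81² = -4 + 6561 = 6557)
A*w = -884*6557 = -5796388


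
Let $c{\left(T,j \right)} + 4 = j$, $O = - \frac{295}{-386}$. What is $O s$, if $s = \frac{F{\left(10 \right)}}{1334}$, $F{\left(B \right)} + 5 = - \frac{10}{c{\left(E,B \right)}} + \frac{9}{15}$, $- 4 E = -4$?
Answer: $- \frac{5369}{1544772} \approx -0.0034756$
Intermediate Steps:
$E = 1$ ($E = \left(- \frac{1}{4}\right) \left(-4\right) = 1$)
$O = \frac{295}{386}$ ($O = \left(-295\right) \left(- \frac{1}{386}\right) = \frac{295}{386} \approx 0.76425$)
$c{\left(T,j \right)} = -4 + j$
$F{\left(B \right)} = - \frac{22}{5} - \frac{10}{-4 + B}$ ($F{\left(B \right)} = -5 + \left(- \frac{10}{-4 + B} + \frac{9}{15}\right) = -5 + \left(- \frac{10}{-4 + B} + 9 \cdot \frac{1}{15}\right) = -5 + \left(- \frac{10}{-4 + B} + \frac{3}{5}\right) = -5 + \left(\frac{3}{5} - \frac{10}{-4 + B}\right) = - \frac{22}{5} - \frac{10}{-4 + B}$)
$s = - \frac{91}{20010}$ ($s = \frac{\frac{2}{5} \frac{1}{-4 + 10} \left(19 - 110\right)}{1334} = \frac{2 \left(19 - 110\right)}{5 \cdot 6} \cdot \frac{1}{1334} = \frac{2}{5} \cdot \frac{1}{6} \left(-91\right) \frac{1}{1334} = \left(- \frac{91}{15}\right) \frac{1}{1334} = - \frac{91}{20010} \approx -0.0045477$)
$O s = \frac{295}{386} \left(- \frac{91}{20010}\right) = - \frac{5369}{1544772}$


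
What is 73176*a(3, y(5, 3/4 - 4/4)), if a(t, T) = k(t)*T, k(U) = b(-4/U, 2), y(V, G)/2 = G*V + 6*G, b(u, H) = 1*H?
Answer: -804936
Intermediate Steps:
b(u, H) = H
y(V, G) = 12*G + 2*G*V (y(V, G) = 2*(G*V + 6*G) = 2*(6*G + G*V) = 12*G + 2*G*V)
k(U) = 2
a(t, T) = 2*T
73176*a(3, y(5, 3/4 - 4/4)) = 73176*(2*(2*(3/4 - 4/4)*(6 + 5))) = 73176*(2*(2*(3*(¼) - 4*¼)*11)) = 73176*(2*(2*(¾ - 1)*11)) = 73176*(2*(2*(-¼)*11)) = 73176*(2*(-11/2)) = 73176*(-11) = -804936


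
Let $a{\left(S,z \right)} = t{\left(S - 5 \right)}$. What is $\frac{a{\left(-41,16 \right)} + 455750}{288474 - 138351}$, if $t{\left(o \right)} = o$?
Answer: $\frac{455704}{150123} \approx 3.0355$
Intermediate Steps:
$a{\left(S,z \right)} = -5 + S$ ($a{\left(S,z \right)} = S - 5 = -5 + S$)
$\frac{a{\left(-41,16 \right)} + 455750}{288474 - 138351} = \frac{\left(-5 - 41\right) + 455750}{288474 - 138351} = \frac{-46 + 455750}{150123} = 455704 \cdot \frac{1}{150123} = \frac{455704}{150123}$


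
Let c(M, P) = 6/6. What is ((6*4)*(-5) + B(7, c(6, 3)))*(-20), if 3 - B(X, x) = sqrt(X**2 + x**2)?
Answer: 2340 + 100*sqrt(2) ≈ 2481.4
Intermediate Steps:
c(M, P) = 1 (c(M, P) = 6*(1/6) = 1)
B(X, x) = 3 - sqrt(X**2 + x**2)
((6*4)*(-5) + B(7, c(6, 3)))*(-20) = ((6*4)*(-5) + (3 - sqrt(7**2 + 1**2)))*(-20) = (24*(-5) + (3 - sqrt(49 + 1)))*(-20) = (-120 + (3 - sqrt(50)))*(-20) = (-120 + (3 - 5*sqrt(2)))*(-20) = (-117 - 5*sqrt(2))*(-20) = 2340 + 100*sqrt(2)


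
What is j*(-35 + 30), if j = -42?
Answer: 210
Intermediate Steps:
j*(-35 + 30) = -42*(-35 + 30) = -42*(-5) = 210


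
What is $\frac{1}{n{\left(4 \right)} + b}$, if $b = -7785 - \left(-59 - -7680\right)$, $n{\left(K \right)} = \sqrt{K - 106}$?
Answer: $- \frac{7703}{118672469} - \frac{i \sqrt{102}}{237344938} \approx -6.491 \cdot 10^{-5} - 4.2552 \cdot 10^{-8} i$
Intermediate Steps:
$n{\left(K \right)} = \sqrt{-106 + K}$
$b = -15406$ ($b = -7785 - \left(-59 + 7680\right) = -7785 - 7621 = -15406$)
$\frac{1}{n{\left(4 \right)} + b} = \frac{1}{\sqrt{-106 + 4} - 15406} = \frac{1}{\sqrt{-102} - 15406} = \frac{1}{i \sqrt{102} - 15406} = \frac{1}{-15406 + i \sqrt{102}}$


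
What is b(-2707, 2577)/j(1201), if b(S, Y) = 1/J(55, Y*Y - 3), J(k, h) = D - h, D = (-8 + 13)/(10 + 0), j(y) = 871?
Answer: -2/11568492221 ≈ -1.7288e-10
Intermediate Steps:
D = ½ (D = 5/10 = 5*(⅒) = ½ ≈ 0.50000)
J(k, h) = ½ - h
b(S, Y) = 1/(7/2 - Y²) (b(S, Y) = 1/(½ - (Y*Y - 3)) = 1/(½ - (Y² - 3)) = 1/(½ - (-3 + Y²)) = 1/(½ + (3 - Y²)) = 1/(7/2 - Y²))
b(-2707, 2577)/j(1201) = -2/(-7 + 2*2577²)/871 = -2/(-7 + 2*6640929)*(1/871) = -2/(-7 + 13281858)*(1/871) = -2/13281851*(1/871) = -2*1/13281851*(1/871) = -2/13281851*1/871 = -2/11568492221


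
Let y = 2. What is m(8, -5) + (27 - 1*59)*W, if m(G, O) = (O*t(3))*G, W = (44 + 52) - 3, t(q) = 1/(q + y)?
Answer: -2984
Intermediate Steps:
t(q) = 1/(2 + q) (t(q) = 1/(q + 2) = 1/(2 + q))
W = 93 (W = 96 - 3 = 93)
m(G, O) = G*O/5 (m(G, O) = (O/(2 + 3))*G = (O/5)*G = G*O/5)
m(8, -5) + (27 - 1*59)*W = (1/5)*8*(-5) + (27 - 1*59)*93 = -8 + (27 - 59)*93 = -8 - 32*93 = -8 - 2976 = -2984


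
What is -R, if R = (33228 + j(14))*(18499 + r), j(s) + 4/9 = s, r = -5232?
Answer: -3969141458/9 ≈ -4.4102e+8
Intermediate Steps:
j(s) = -4/9 + s
R = 3969141458/9 (R = (33228 + (-4/9 + 14))*(18499 - 5232) = (33228 + 122/9)*13267 = (299174/9)*13267 = 3969141458/9 ≈ 4.4102e+8)
-R = -1*3969141458/9 = -3969141458/9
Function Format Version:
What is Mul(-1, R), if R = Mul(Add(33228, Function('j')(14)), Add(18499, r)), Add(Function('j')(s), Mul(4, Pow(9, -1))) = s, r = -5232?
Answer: Rational(-3969141458, 9) ≈ -4.4102e+8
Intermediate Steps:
Function('j')(s) = Add(Rational(-4, 9), s)
R = Rational(3969141458, 9) (R = Mul(Add(33228, Add(Rational(-4, 9), 14)), Add(18499, -5232)) = Mul(Add(33228, Rational(122, 9)), 13267) = Mul(Rational(299174, 9), 13267) = Rational(3969141458, 9) ≈ 4.4102e+8)
Mul(-1, R) = Mul(-1, Rational(3969141458, 9)) = Rational(-3969141458, 9)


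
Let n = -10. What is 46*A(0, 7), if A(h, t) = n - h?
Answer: -460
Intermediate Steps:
A(h, t) = -10 - h
46*A(0, 7) = 46*(-10 - 1*0) = 46*(-10 + 0) = 46*(-10) = -460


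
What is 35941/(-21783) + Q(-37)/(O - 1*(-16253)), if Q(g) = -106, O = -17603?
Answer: -7701892/4901175 ≈ -1.5714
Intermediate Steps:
35941/(-21783) + Q(-37)/(O - 1*(-16253)) = 35941/(-21783) - 106/(-17603 - 1*(-16253)) = 35941*(-1/21783) - 106/(-17603 + 16253) = -35941/21783 - 106/(-1350) = -35941/21783 - 106*(-1/1350) = -35941/21783 + 53/675 = -7701892/4901175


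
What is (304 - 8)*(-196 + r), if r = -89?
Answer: -84360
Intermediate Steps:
(304 - 8)*(-196 + r) = (304 - 8)*(-196 - 89) = 296*(-285) = -84360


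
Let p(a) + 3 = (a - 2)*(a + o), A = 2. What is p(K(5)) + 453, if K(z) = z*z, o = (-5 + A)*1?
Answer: 956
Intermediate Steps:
o = -3 (o = (-5 + 2)*1 = -3*1 = -3)
K(z) = z²
p(a) = -3 + (-3 + a)*(-2 + a) (p(a) = -3 + (a - 2)*(a - 3) = -3 + (-2 + a)*(-3 + a) = -3 + (-3 + a)*(-2 + a))
p(K(5)) + 453 = (3 + (5²)² - 5*5²) + 453 = (3 + 25² - 5*25) + 453 = (3 + 625 - 125) + 453 = 503 + 453 = 956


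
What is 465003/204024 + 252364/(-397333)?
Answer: 44424241421/27021822664 ≈ 1.6440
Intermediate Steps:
465003/204024 + 252364/(-397333) = 465003*(1/204024) + 252364*(-1/397333) = 155001/68008 - 252364/397333 = 44424241421/27021822664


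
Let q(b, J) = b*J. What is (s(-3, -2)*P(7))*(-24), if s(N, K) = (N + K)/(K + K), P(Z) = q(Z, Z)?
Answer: -1470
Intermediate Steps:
q(b, J) = J*b
P(Z) = Z**2 (P(Z) = Z*Z = Z**2)
s(N, K) = (K + N)/(2*K) (s(N, K) = (K + N)/((2*K)) = (K + N)*(1/(2*K)) = (K + N)/(2*K))
(s(-3, -2)*P(7))*(-24) = (((1/2)*(-2 - 3)/(-2))*7**2)*(-24) = (((1/2)*(-1/2)*(-5))*49)*(-24) = ((5/4)*49)*(-24) = (245/4)*(-24) = -1470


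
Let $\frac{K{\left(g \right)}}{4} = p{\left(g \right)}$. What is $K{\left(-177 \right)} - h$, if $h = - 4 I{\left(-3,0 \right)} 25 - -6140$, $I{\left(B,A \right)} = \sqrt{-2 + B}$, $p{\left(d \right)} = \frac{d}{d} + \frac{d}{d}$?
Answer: $-6132 + 100 i \sqrt{5} \approx -6132.0 + 223.61 i$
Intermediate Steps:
$p{\left(d \right)} = 2$ ($p{\left(d \right)} = 1 + 1 = 2$)
$h = 6140 - 100 i \sqrt{5}$ ($h = - 4 \sqrt{-2 - 3} \cdot 25 - -6140 = - 4 \sqrt{-5} \cdot 25 + 6140 = - 4 i \sqrt{5} \cdot 25 + 6140 = - 100 i \sqrt{5} + 6140 = 6140 - 100 i \sqrt{5} \approx 6140.0 - 223.61 i$)
$K{\left(g \right)} = 8$ ($K{\left(g \right)} = 4 \cdot 2 = 8$)
$K{\left(-177 \right)} - h = 8 - \left(6140 - 100 i \sqrt{5}\right) = -6132 + 100 i \sqrt{5}$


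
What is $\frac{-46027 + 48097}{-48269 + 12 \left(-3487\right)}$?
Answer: $- \frac{2070}{90113} \approx -0.022971$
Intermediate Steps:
$\frac{-46027 + 48097}{-48269 + 12 \left(-3487\right)} = \frac{2070}{-48269 - 41844} = \frac{2070}{-90113} = 2070 \left(- \frac{1}{90113}\right) = - \frac{2070}{90113}$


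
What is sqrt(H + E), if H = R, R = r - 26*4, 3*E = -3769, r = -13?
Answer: 2*I*sqrt(3090)/3 ≈ 37.059*I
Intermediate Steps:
E = -3769/3 (E = (1/3)*(-3769) = -3769/3 ≈ -1256.3)
R = -117 (R = -13 - 26*4 = -13 - 104 = -117)
H = -117
sqrt(H + E) = sqrt(-117 - 3769/3) = sqrt(-4120/3) = 2*I*sqrt(3090)/3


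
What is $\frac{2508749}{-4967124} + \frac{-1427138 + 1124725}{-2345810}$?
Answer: $- \frac{2191462810739}{5825964575220} \approx -0.37615$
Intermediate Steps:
$\frac{2508749}{-4967124} + \frac{-1427138 + 1124725}{-2345810} = 2508749 \left(- \frac{1}{4967124}\right) - - \frac{302413}{2345810} = - \frac{2508749}{4967124} + \frac{302413}{2345810} = - \frac{2191462810739}{5825964575220}$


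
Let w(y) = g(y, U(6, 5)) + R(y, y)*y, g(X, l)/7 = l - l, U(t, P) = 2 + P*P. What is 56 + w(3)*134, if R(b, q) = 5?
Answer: 2066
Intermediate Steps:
U(t, P) = 2 + P**2
g(X, l) = 0 (g(X, l) = 7*(l - l) = 7*0 = 0)
w(y) = 5*y (w(y) = 0 + 5*y = 5*y)
56 + w(3)*134 = 56 + (5*3)*134 = 56 + 15*134 = 56 + 2010 = 2066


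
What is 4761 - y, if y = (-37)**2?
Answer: 3392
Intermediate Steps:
y = 1369
4761 - y = 4761 - 1*1369 = 4761 - 1369 = 3392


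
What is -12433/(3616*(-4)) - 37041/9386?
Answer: -209532443/67879552 ≈ -3.0868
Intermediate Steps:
-12433/(3616*(-4)) - 37041/9386 = -12433/(-14464) - 37041*1/9386 = -12433*(-1/14464) - 37041/9386 = 12433/14464 - 37041/9386 = -209532443/67879552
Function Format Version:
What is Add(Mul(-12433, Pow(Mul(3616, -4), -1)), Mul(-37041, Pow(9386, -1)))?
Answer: Rational(-209532443, 67879552) ≈ -3.0868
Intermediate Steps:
Add(Mul(-12433, Pow(Mul(3616, -4), -1)), Mul(-37041, Pow(9386, -1))) = Add(Mul(-12433, Pow(-14464, -1)), Mul(-37041, Rational(1, 9386))) = Add(Mul(-12433, Rational(-1, 14464)), Rational(-37041, 9386)) = Add(Rational(12433, 14464), Rational(-37041, 9386)) = Rational(-209532443, 67879552)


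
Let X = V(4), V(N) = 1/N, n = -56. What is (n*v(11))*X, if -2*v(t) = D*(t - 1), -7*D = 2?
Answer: -20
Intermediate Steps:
D = -2/7 (D = -1/7*2 = -2/7 ≈ -0.28571)
v(t) = -1/7 + t/7 (v(t) = -(-1)*(t - 1)/7 = -(-1)*(-1 + t)/7 = -(2/7 - 2*t/7)/2 = -1/7 + t/7)
X = 1/4 ≈ 0.25000
(n*v(11))*X = -56*(-1/7 + (1/7)*11)*(1/4) = -56*(-1/7 + 11/7)*(1/4) = -56*10/7*(1/4) = -80*1/4 = -20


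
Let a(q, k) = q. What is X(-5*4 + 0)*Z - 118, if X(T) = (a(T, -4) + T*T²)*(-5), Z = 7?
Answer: 280582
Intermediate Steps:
X(T) = -5*T - 5*T³ (X(T) = (T + T*T²)*(-5) = (T + T³)*(-5) = -5*T - 5*T³)
X(-5*4 + 0)*Z - 118 = (5*(-5*4 + 0)*(-1 - (-5*4 + 0)²))*7 - 118 = (5*(-20 + 0)*(-1 - (-20 + 0)²))*7 - 118 = (5*(-20)*(-1 - 1*(-20)²))*7 - 118 = (5*(-20)*(-1 - 1*400))*7 - 118 = (5*(-20)*(-1 - 400))*7 - 118 = (5*(-20)*(-401))*7 - 118 = 40100*7 - 118 = 280700 - 118 = 280582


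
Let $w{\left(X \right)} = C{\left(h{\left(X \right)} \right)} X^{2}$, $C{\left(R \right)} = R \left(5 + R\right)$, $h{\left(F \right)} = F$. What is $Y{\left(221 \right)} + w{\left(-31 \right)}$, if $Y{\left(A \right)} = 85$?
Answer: $774651$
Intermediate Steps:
$w{\left(X \right)} = X^{3} \left(5 + X\right)$ ($w{\left(X \right)} = X \left(5 + X\right) X^{2} = X^{3} \left(5 + X\right)$)
$Y{\left(221 \right)} + w{\left(-31 \right)} = 85 + \left(-31\right)^{3} \left(5 - 31\right) = 85 - -774566 = 85 + 774566 = 774651$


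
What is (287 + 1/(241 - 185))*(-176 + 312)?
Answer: 273241/7 ≈ 39034.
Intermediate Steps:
(287 + 1/(241 - 185))*(-176 + 312) = (287 + 1/56)*136 = (16073/56)*136 = 273241/7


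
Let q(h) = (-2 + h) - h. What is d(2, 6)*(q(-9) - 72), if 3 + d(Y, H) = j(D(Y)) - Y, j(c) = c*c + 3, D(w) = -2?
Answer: -148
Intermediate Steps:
j(c) = 3 + c² (j(c) = c² + 3 = 3 + c²)
d(Y, H) = 4 - Y (d(Y, H) = -3 + ((3 + (-2)²) - Y) = -3 + ((3 + 4) - Y) = -3 + (7 - Y) = 4 - Y)
q(h) = -2
d(2, 6)*(q(-9) - 72) = (4 - 1*2)*(-2 - 72) = (4 - 2)*(-74) = 2*(-74) = -148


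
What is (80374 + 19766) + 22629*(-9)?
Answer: -103521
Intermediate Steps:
(80374 + 19766) + 22629*(-9) = 100140 - 203661 = -103521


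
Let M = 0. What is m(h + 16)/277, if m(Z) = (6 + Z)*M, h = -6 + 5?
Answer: 0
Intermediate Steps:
h = -1
m(Z) = 0 (m(Z) = (6 + Z)*0 = 0)
m(h + 16)/277 = 0/277 = 0*(1/277) = 0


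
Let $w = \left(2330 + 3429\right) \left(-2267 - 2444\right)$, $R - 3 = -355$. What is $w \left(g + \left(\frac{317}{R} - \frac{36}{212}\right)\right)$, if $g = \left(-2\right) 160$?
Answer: $\frac{162509576007961}{18656} \approx 8.7108 \cdot 10^{9}$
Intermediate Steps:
$R = -352$ ($R = 3 - 355 = -352$)
$g = -320$
$w = -27130649$ ($w = 5759 \left(-4711\right) = -27130649$)
$w \left(g + \left(\frac{317}{R} - \frac{36}{212}\right)\right) = - 27130649 \left(-320 + \left(\frac{317}{-352} - \frac{36}{212}\right)\right) = - 27130649 \left(-320 + \left(317 \left(- \frac{1}{352}\right) - \frac{9}{53}\right)\right) = - 27130649 \left(-320 - \frac{19969}{18656}\right) = \left(-27130649\right) \left(- \frac{5989889}{18656}\right) = \frac{162509576007961}{18656}$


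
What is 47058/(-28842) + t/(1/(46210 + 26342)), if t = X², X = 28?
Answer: 1080734561/19 ≈ 5.6881e+7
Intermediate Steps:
t = 784 (t = 28² = 784)
47058/(-28842) + t/(1/(46210 + 26342)) = 47058/(-28842) + 784/(1/(46210 + 26342)) = 47058*(-1/28842) + 784/(1/72552) = -31/19 + 784/(1/72552) = -31/19 + 784*72552 = -31/19 + 56880768 = 1080734561/19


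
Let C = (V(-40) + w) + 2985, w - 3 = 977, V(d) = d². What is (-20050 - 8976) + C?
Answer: -23461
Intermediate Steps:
w = 980 (w = 3 + 977 = 980)
C = 5565 (C = ((-40)² + 980) + 2985 = (1600 + 980) + 2985 = 2580 + 2985 = 5565)
(-20050 - 8976) + C = (-20050 - 8976) + 5565 = -29026 + 5565 = -23461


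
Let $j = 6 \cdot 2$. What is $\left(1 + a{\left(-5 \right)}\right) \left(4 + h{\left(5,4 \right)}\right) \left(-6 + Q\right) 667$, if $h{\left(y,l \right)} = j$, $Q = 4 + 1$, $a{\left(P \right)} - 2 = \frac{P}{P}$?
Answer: $-42688$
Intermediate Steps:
$a{\left(P \right)} = 3$ ($a{\left(P \right)} = 2 + \frac{P}{P} = 2 + 1 = 3$)
$Q = 5$
$j = 12$
$h{\left(y,l \right)} = 12$
$\left(1 + a{\left(-5 \right)}\right) \left(4 + h{\left(5,4 \right)}\right) \left(-6 + Q\right) 667 = \left(1 + 3\right) \left(4 + 12\right) \left(-6 + 5\right) 667 = 4 \cdot 16 \left(-1\right) 667 = 4 \left(-16\right) 667 = \left(-64\right) 667 = -42688$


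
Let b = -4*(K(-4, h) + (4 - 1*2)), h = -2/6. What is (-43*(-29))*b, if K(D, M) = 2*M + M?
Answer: -4988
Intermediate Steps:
h = -1/3 (h = -2*1/6 = -1/3 ≈ -0.33333)
K(D, M) = 3*M
b = -4 (b = -4*(3*(-1/3) + (4 - 1*2)) = -4*(-1 + (4 - 2)) = -4*(-1 + 2) = -4*1 = -4)
(-43*(-29))*b = -43*(-29)*(-4) = 1247*(-4) = -4988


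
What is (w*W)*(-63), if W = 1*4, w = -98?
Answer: 24696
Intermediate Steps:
W = 4
(w*W)*(-63) = -98*4*(-63) = -392*(-63) = 24696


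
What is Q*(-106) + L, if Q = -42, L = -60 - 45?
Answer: 4347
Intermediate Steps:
L = -105
Q*(-106) + L = -42*(-106) - 105 = 4452 - 105 = 4347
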